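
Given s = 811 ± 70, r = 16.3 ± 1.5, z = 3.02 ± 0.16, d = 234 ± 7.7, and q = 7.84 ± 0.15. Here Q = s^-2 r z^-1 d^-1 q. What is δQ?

5.67e-08

Q is a product of powers, so relative uncertainties combine in quadrature:
  (-2·δs/s)² = (-2×0.0863)² = 0.0298;  (1·δr/r)² = (1×0.0920)² = 0.00847;  (-1·δz/z)² = (-1×0.0530)² = 0.00281;  (-1·δd/d)² = (-1×0.0329)² = 0.00108;  (1·δq/q)² = (1×0.0191)² = 0.000366
δQ/Q = √(0.0425) = 0.206
Q = 2.75e-07, so δQ = 0.206 × 2.75e-07 = 5.67e-08.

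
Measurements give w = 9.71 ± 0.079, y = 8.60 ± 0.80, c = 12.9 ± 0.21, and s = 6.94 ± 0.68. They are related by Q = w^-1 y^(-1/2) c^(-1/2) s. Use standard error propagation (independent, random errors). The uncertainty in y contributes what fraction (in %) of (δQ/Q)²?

18.2%

(δQ/Q)² = (-1·δw/w)² + (−½·δy/y)² + (−½·δc/c)² + (1·δs/s)²
  w term: (-1×0.00814)² = 6.62e-05
  y term: (-0.5×0.0930)² = 0.00216
  c term: (-0.5×0.0163)² = 6.63e-05
  s term: (1×0.0980)² = 0.00960
Total = 0.0119. Share from y = 0.00216/0.0119 = 0.182.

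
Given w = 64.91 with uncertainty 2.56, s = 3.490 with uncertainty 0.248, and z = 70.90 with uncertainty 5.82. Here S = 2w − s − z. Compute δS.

Each term contributes (cᵢ δxᵢ)² to (δS)²:
  (2·δw)² = 26.2;  (δs)² = 0.0615;  (δz)² = 33.9
δS = √(60.1) = 7.76

7.76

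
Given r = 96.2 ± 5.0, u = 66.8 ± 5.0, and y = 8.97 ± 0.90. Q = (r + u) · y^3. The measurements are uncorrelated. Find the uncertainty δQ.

Let w = r + u = 163. δw = √(δr² + δu²) = √(25.0 + 25.0) = 7.07, so δw/w = 0.0434.
Q is then a monomial in w, y:
δQ/Q = √((δw/w)² + (3·δy/y)²) = √(0.00188 + 0.0906) = 0.304
Q = 1.18e+05, so δQ = 0.304 × 1.18e+05 = 35800.

35800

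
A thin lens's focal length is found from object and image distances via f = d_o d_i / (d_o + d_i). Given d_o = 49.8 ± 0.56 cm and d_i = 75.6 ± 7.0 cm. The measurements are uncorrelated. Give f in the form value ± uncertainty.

∂f/∂d_o = (d_i/(d_o+d_i))² = 0.363;  ∂f/∂d_i = (d_o/(d_o+d_i))² = 0.158
δf = √((∂f/∂d_o · δd_o)² + (∂f/∂d_i · δd_i)²) = √(0.0414 + 1.22) = 1.12 cm
f = 30.0 cm.

30.0 ± 1.12 cm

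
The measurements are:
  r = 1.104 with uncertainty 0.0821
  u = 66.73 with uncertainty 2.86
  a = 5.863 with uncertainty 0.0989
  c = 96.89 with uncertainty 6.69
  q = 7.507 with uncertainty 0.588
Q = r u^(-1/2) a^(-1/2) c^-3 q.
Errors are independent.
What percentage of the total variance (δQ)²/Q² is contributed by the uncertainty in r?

10.0%

(δQ/Q)² = (1·δr/r)² + (−½·δu/u)² + (−½·δa/a)² + (-3·δc/c)² + (1·δq/q)²
  r term: (1×0.0744)² = 0.00553
  u term: (-0.5×0.0429)² = 0.000459
  a term: (-0.5×0.0169)² = 7.11e-05
  c term: (-3×0.0690)² = 0.0429
  q term: (1×0.0783)² = 0.00614
Total = 0.0551. Share from r = 0.00553/0.0551 = 0.100.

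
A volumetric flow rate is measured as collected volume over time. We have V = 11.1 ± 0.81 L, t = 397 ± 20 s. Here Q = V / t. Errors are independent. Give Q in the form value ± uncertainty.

Q is a product of powers, so relative uncertainties combine in quadrature:
  (1·δV/V)² = (1×0.0730)² = 0.00533;  (-1·δt/t)² = (-1×0.0504)² = 0.00254
δQ/Q = √(0.00786) = 0.0887
Q = 0.0280 L/s, so δQ = 0.0887 × 0.0280 = 0.00248 L/s.

0.0280 ± 0.00248 L/s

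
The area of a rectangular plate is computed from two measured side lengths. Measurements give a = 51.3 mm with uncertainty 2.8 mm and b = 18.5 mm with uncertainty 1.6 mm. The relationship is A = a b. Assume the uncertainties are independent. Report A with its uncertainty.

Relative error in a monomial: (δA/A)² = Σ (nᵢ · δxᵢ/xᵢ)².
  (1·δa/a)² = (1×0.0546)² = 0.00298;  (1·δb/b)² = (1×0.0865)² = 0.00748
δA/A = √(0.0105) = 0.102
A = 949 mm^2, so δA = 0.102 × 949 = 97.1 mm^2.

949 ± 97.1 mm^2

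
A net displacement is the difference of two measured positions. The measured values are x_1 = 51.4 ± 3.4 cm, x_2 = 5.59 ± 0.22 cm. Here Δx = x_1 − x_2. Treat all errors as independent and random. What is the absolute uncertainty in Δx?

3.41 cm

For a sum/difference, combine absolute errors in quadrature:
  (δx_1)² = 11.6;  (δx_2)² = 0.0484
δΔx = √(11.6) = 3.41 cm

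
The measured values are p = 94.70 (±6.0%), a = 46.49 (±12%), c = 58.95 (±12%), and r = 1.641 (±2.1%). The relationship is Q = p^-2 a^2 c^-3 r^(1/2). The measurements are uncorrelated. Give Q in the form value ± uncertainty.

(1.507 ± 0.677) × 10^-6

Products/powers → add relative errors in quadrature, weighted by exponent:
  (-2·δp/p)² = (-2×0.0600)² = 0.0144;  (2·δa/a)² = (2×0.120)² = 0.0576;  (-3·δc/c)² = (-3×0.120)² = 0.130;  (½·δr/r)² = (0.5×0.0210)² = 0.000110
δQ/Q = √(0.202) = 0.449
Q = 1.507e-06, so δQ = 0.449 × 1.507e-06 = 6.77e-07.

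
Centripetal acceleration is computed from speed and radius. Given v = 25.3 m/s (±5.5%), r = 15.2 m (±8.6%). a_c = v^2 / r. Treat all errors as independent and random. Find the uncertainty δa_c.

Products/powers → add relative errors in quadrature, weighted by exponent:
  (2·δv/v)² = (2×0.0550)² = 0.0121;  (-1·δr/r)² = (-1×0.0860)² = 0.00740
δa_c/a_c = √(0.0195) = 0.140
a_c = 42.1 m/s^2, so δa_c = 0.140 × 42.1 = 5.88 m/s^2.

5.88 m/s^2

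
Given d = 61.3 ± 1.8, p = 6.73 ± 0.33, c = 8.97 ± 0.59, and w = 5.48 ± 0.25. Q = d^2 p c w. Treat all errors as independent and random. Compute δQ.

Products/powers → add relative errors in quadrature, weighted by exponent:
  (2·δd/d)² = (2×0.0294)² = 0.00345;  (1·δp/p)² = (1×0.0490)² = 0.00240;  (1·δc/c)² = (1×0.0658)² = 0.00433;  (1·δw/w)² = (1×0.0456)² = 0.00208
δQ/Q = √(0.0123) = 0.111
Q = 1.24e+06, so δQ = 0.111 × 1.24e+06 = 1.38e+05.

1.38e+05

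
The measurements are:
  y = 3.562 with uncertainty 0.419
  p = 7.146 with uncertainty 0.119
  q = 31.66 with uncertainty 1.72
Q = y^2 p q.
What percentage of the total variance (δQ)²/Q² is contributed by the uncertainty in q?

(δQ/Q)² = (2·δy/y)² + (1·δp/p)² + (1·δq/q)²
  y term: (2×0.118)² = 0.0553
  p term: (1×0.0167)² = 0.000277
  q term: (1×0.0543)² = 0.00295
Total = 0.0586. Share from q = 0.00295/0.0586 = 0.0504.

5.04%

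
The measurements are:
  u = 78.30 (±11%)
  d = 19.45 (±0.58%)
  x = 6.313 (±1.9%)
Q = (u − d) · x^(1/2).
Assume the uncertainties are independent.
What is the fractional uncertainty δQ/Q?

0.147

Let w = u − d = 58.85. δw = √(δu² + δd²) = √(74.2 + 0.0127) = 8.61, so δw/w = 0.146.
Q is then a monomial in w, x:
δQ/Q = √((δw/w)² + (½·δx/x)²) = √(0.0214 + 9.02e-05) = 0.147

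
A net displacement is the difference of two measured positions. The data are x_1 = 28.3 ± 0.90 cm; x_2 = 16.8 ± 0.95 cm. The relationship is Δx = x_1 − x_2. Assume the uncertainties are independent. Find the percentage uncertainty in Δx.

11.4%

Each term contributes (cᵢ δxᵢ)² to (δΔx)²:
  (δx_1)² = 0.810;  (δx_2)² = 0.902
δΔx = √(1.71) = 1.31 cm
Δx = 11.5 cm, so δΔx/Δx = 1.31/11.5 = 0.114.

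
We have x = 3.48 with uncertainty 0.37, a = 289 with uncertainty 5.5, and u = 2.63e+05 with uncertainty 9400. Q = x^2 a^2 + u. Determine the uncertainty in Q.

Let p = x^2·a^2 = 1.01e+06. δp/p = √((2·δx/x)² + (2·δa/a)²) = √(0.0452 + 0.00145) = 0.216, so δp = 2.19e+05.
Q = p + u: δQ = √(δp² + δu²) = √(4.77e+10 + 8.84e+07) = 2.19e+05

2.19e+05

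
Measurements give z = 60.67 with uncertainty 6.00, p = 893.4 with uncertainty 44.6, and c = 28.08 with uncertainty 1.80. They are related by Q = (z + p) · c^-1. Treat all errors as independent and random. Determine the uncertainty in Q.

Let u = z + p = 954.1. δu = √(δz² + δp²) = √(36.0 + 1990) = 45.0, so δu/u = 0.0472.
Q is then a monomial in u, c:
δQ/Q = √((δu/u)² + (-1·δc/c)²) = √(0.00222 + 0.00411) = 0.0796
Q = 33.98, so δQ = 0.0796 × 33.98 = 2.70.

2.70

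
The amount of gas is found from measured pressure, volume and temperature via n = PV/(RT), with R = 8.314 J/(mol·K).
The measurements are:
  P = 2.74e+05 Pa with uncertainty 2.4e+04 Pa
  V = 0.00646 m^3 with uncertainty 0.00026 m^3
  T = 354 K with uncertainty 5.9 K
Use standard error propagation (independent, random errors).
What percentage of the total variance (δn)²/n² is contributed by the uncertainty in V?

(δn/n)² = (1·δP/P)² + (1·δV/V)² + (-1·δT/T)²
  P term: (1×0.0876)² = 0.00767
  V term: (1×0.0402)² = 0.00162
  T term: (-1×0.0167)² = 0.000278
Total = 0.00957. Share from V = 0.00162/0.00957 = 0.169.

16.9%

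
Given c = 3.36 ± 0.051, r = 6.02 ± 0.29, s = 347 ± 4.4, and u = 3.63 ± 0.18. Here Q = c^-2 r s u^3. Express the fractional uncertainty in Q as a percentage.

Q is a product of powers, so relative uncertainties combine in quadrature:
  (-2·δc/c)² = (-2×0.0152)² = 0.000922;  (1·δr/r)² = (1×0.0482)² = 0.00232;  (1·δs/s)² = (1×0.0127)² = 0.000161;  (3·δu/u)² = (3×0.0496)² = 0.0221
δQ/Q = √(0.0255) = 0.160

16.0%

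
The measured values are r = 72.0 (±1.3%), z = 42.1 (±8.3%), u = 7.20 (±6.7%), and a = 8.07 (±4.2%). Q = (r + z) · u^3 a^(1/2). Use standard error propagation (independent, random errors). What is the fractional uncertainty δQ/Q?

0.205

Let w = r + z = 114. δw = √(δr² + δz²) = √(0.876 + 12.2) = 3.62, so δw/w = 0.0317.
Q is then a monomial in w, u, a:
δQ/Q = √((δw/w)² + (3·δu/u)² + (½·δa/a)²) = √(0.00101 + 0.0404 + 0.000441) = 0.205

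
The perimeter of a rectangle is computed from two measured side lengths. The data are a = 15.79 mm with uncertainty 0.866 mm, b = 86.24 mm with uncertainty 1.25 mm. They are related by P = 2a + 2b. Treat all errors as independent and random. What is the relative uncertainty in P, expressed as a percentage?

1.49%

P is a linear combination, so absolute uncertainties add in quadrature:
  (2·δa)² = 3.00;  (2·δb)² = 6.25
δP = √(9.25) = 3.04 mm
P = 204.1 mm, so δP/P = 3.04/204.1 = 0.0149.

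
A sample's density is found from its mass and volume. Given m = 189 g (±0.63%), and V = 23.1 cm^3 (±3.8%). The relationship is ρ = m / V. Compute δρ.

ρ is a product of powers, so relative uncertainties combine in quadrature:
  (1·δm/m)² = (1×0.00630)² = 3.97e-05;  (-1·δV/V)² = (-1×0.0380)² = 0.00144
δρ/ρ = √(0.00148) = 0.0385
ρ = 8.18 g/cm^3, so δρ = 0.0385 × 8.18 = 0.315 g/cm^3.

0.315 g/cm^3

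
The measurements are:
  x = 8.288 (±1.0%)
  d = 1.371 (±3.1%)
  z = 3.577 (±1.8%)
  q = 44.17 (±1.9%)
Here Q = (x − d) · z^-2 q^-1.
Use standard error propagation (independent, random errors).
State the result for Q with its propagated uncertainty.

0.01224 ± 0.000525

Let u = x − d = 6.917. δu = √(δx² + δd²) = √(0.00687 + 0.00181) = 0.0931, so δu/u = 0.0135.
Q is then a monomial in u, z, q:
δQ/Q = √((δu/u)² + (-2·δz/z)² + (-1·δq/q)²) = √(0.000181 + 0.00130 + 0.000361) = 0.0429
Q = 0.01224, so δQ = 0.0429 × 0.01224 = 0.000525.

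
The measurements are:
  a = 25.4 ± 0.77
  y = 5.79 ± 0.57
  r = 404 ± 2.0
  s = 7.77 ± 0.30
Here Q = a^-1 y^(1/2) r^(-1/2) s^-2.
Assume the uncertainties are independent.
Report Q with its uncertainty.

Products/powers → add relative errors in quadrature, weighted by exponent:
  (-1·δa/a)² = (-1×0.0303)² = 0.000919;  (½·δy/y)² = (0.5×0.0984)² = 0.00242;  (−½·δr/r)² = (-0.5×0.00495)² = 6.13e-06;  (-2·δs/s)² = (-2×0.0386)² = 0.00596
δQ/Q = √(0.00931) = 0.0965
Q = 7.81e-05, so δQ = 0.0965 × 7.81e-05 = 7.53e-06.

(7.81 ± 0.753) × 10^-5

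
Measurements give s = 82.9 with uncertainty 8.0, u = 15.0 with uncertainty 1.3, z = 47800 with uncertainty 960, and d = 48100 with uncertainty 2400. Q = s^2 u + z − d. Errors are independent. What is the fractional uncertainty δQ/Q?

0.214

Let p = s^2·u = 1.03e+05. δp/p = √((2·δs/s)² + (1·δu/u)²) = √(0.0373 + 0.00751) = 0.212, so δp = 21800.
Q = p + z − d: δQ = √(δp² + δz² + δd²) = √(4.76e+08 + 9.22e+05 + 5.76e+06) = 22000
Q = 1.03e+05, so δQ/Q = 22000/1.03e+05 = 0.214.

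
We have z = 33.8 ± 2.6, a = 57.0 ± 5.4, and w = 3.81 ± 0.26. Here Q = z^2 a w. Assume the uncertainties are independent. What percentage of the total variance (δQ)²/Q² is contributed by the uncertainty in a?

(δQ/Q)² = (2·δz/z)² + (1·δa/a)² + (1·δw/w)²
  z term: (2×0.0769)² = 0.0237
  a term: (1×0.0947)² = 0.00898
  w term: (1×0.0682)² = 0.00466
Total = 0.0373. Share from a = 0.00898/0.0373 = 0.241.

24.1%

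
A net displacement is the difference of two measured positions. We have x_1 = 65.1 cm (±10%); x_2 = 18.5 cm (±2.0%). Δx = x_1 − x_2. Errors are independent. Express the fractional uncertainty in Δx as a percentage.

Δx is a linear combination, so absolute uncertainties add in quadrature:
  (δx_1)² = 42.4;  (δx_2)² = 0.137
δΔx = √(42.5) = 6.52 cm
Δx = 46.6 cm, so δΔx/Δx = 6.52/46.6 = 0.140.

14.0%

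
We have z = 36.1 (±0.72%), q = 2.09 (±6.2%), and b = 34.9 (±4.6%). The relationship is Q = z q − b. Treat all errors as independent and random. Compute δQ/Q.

Let p = z·q = 75.4. δp/p = √((1·δz/z)² + (1·δq/q)²) = √(5.18e-05 + 0.00384) = 0.0624, so δp = 4.71.
Q = p − b: δQ = √(δp² + δb²) = √(22.2 + 2.58) = 4.98
Q = 40.5, so δQ/Q = 4.98/40.5 = 0.123.

0.123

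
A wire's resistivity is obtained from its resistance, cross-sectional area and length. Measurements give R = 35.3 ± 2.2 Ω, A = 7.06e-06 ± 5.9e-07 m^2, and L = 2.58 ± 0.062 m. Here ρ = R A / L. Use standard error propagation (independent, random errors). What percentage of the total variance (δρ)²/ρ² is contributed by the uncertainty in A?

(δρ/ρ)² = (1·δR/R)² + (1·δA/A)² + (-1·δL/L)²
  R term: (1×0.0623)² = 0.00388
  A term: (1×0.0836)² = 0.00698
  L term: (-1×0.0240)² = 0.000577
Total = 0.0114. Share from A = 0.00698/0.0114 = 0.610.

61.0%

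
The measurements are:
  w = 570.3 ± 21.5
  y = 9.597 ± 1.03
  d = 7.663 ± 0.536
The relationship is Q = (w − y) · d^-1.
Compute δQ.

5.84

Let u = w − y = 560.7. δu = √(δw² + δy²) = √(462 + 1.06) = 21.5, so δu/u = 0.0384.
Q is then a monomial in u, d:
δQ/Q = √((δu/u)² + (-1·δd/d)²) = √(0.00147 + 0.00489) = 0.0798
Q = 73.17, so δQ = 0.0798 × 73.17 = 5.84.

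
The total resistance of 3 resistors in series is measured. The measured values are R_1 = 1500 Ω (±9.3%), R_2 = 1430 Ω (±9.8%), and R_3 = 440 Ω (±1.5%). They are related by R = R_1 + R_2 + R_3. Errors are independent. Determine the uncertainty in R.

Sums and differences: (δR)² = Σ (cᵢ δxᵢ)².
  (δR_1)² = 19500;  (δR_2)² = 19600;  (δR_3)² = 43.6
δR = √(39100) = 198 Ω

198 Ω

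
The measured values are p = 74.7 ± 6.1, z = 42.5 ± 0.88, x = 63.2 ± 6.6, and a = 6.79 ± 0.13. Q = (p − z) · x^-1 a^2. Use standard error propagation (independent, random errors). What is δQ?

Let u = p − z = 32.2. δu = √(δp² + δz²) = √(37.2 + 0.774) = 6.16, so δu/u = 0.191.
Q is then a monomial in u, x, a:
δQ/Q = √((δu/u)² + (-1·δx/x)² + (2·δa/a)²) = √(0.0366 + 0.0109 + 0.00147) = 0.221
Q = 23.5, so δQ = 0.221 × 23.5 = 5.20.

5.20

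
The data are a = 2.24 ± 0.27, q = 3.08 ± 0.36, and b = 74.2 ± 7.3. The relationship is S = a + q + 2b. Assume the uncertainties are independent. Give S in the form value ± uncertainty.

Each term contributes (cᵢ δxᵢ)² to (δS)²:
  (δa)² = 0.0729;  (δq)² = 0.130;  (2·δb)² = 213
δS = √(213) = 14.6
S = 154.

154 ± 14.6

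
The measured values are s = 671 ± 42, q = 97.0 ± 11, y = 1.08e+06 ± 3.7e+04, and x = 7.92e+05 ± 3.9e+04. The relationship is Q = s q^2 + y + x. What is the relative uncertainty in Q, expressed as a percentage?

Let p = s·q^2 = 6.31e+06. δp/p = √((1·δs/s)² + (2·δq/q)²) = √(0.00392 + 0.0514) = 0.235, so δp = 1.49e+06.
Q = p + y + x: δQ = √(δp² + δy² + δx²) = √(2.21e+12 + 1.37e+09 + 1.52e+09) = 1.49e+06
Q = 8.19e+06, so δQ/Q = 1.49e+06/8.19e+06 = 0.182.

18.2%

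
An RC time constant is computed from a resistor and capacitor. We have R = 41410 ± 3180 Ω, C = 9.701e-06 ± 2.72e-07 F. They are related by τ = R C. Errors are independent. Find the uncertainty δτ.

Products/powers → add relative errors in quadrature, weighted by exponent:
  (1·δR/R)² = (1×0.0768)² = 0.00590;  (1·δC/C)² = (1×0.0280)² = 0.000786
δτ/τ = √(0.00668) = 0.0818
τ = 0.4017 s, so δτ = 0.0818 × 0.4017 = 0.0328 s.

0.0328 s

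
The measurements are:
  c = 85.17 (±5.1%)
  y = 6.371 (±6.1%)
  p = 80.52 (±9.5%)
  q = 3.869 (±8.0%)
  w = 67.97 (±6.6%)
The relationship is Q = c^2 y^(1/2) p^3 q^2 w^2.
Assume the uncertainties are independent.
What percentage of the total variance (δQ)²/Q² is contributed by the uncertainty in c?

(δQ/Q)² = (2·δc/c)² + (½·δy/y)² + (3·δp/p)² + (2·δq/q)² + (2·δw/w)²
  c term: (2×0.0510)² = 0.0104
  y term: (0.5×0.0610)² = 0.000930
  p term: (3×0.0950)² = 0.0812
  q term: (2×0.0800)² = 0.0256
  w term: (2×0.0660)² = 0.0174
Total = 0.136. Share from c = 0.0104/0.136 = 0.0767.

7.67%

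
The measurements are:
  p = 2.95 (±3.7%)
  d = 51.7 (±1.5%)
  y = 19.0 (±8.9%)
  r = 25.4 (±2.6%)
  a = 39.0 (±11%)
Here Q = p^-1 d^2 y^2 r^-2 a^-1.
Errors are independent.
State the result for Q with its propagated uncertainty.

Q is a product of powers, so relative uncertainties combine in quadrature:
  (-1·δp/p)² = (-1×0.0370)² = 0.00137;  (2·δd/d)² = (2×0.0150)² = 0.000900;  (2·δy/y)² = (2×0.0890)² = 0.0317;  (-2·δr/r)² = (-2×0.0260)² = 0.00270;  (-1·δa/a)² = (-1×0.110)² = 0.0121
δQ/Q = √(0.0488) = 0.221
Q = 13.0, so δQ = 0.221 × 13.0 = 2.87.

13.0 ± 2.87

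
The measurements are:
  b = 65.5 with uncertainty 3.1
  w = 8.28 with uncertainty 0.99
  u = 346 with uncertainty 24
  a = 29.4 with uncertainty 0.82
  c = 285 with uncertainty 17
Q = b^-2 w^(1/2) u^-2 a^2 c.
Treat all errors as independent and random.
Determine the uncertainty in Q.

Relative error in a monomial: (δQ/Q)² = Σ (nᵢ · δxᵢ/xᵢ)².
  (-2·δb/b)² = (-2×0.0473)² = 0.00896;  (½·δw/w)² = (0.5×0.120)² = 0.00357;  (-2·δu/u)² = (-2×0.0694)² = 0.0192;  (2·δa/a)² = (2×0.0279)² = 0.00311;  (1·δc/c)² = (1×0.0596)² = 0.00356
δQ/Q = √(0.0384) = 0.196
Q = 0.00138, so δQ = 0.196 × 0.00138 = 0.000271.

0.000271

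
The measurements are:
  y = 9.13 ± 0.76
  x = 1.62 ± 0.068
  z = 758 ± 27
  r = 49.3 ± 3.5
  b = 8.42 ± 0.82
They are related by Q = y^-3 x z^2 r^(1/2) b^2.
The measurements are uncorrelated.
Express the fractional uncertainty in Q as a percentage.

Since Q is a product/quotient, work with relative uncertainties:
  (-3·δy/y)² = (-3×0.0832)² = 0.0624;  (1·δx/x)² = (1×0.0420)² = 0.00176;  (2·δz/z)² = (2×0.0356)² = 0.00508;  (½·δr/r)² = (0.5×0.0710)² = 0.00126;  (2·δb/b)² = (2×0.0974)² = 0.0379
δQ/Q = √(0.108) = 0.329

32.9%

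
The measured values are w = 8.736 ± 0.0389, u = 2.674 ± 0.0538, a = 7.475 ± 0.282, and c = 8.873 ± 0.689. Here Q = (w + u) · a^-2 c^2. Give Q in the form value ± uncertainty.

Let h = w + u = 11.41. δh = √(δw² + δu²) = √(0.00151 + 0.00289) = 0.0664, so δh/h = 0.00582.
Q is then a monomial in h, a, c:
δQ/Q = √((δh/h)² + (-2·δa/a)² + (2·δc/c)²) = √(3.39e-05 + 0.00569 + 0.0241) = 0.173
Q = 16.08, so δQ = 0.173 × 16.08 = 2.78.

16.08 ± 2.78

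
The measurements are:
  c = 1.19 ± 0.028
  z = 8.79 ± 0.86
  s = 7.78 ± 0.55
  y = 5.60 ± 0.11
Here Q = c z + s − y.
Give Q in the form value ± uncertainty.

12.6 ± 1.19

Let p = c·z = 10.5. δp/p = √((1·δc/c)² + (1·δz/z)²) = √(0.000554 + 0.00957) = 0.101, so δp = 1.05.
Q = p + s − y: δQ = √(δp² + δs² + δy²) = √(1.11 + 0.303 + 0.0121) = 1.19
Q = 12.6.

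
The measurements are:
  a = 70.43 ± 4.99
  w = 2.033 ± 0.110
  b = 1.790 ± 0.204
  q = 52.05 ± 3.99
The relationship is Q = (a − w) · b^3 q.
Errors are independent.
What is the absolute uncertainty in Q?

Let u = a − w = 68.40. δu = √(δa² + δw²) = √(24.9 + 0.0121) = 4.99, so δu/u = 0.0730.
Q is then a monomial in u, b, q:
δQ/Q = √((δu/u)² + (3·δb/b)² + (1·δq/q)²) = √(0.00533 + 0.117 + 0.00588) = 0.358
Q = 20420, so δQ = 0.358 × 20420 = 7310.

7310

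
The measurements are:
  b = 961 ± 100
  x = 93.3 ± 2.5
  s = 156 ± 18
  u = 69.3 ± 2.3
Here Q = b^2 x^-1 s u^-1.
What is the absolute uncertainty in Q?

5390

Relative error in a monomial: (δQ/Q)² = Σ (nᵢ · δxᵢ/xᵢ)².
  (2·δb/b)² = (2×0.104)² = 0.0433;  (-1·δx/x)² = (-1×0.0268)² = 0.000718;  (1·δs/s)² = (1×0.115)² = 0.0133;  (-1·δu/u)² = (-1×0.0332)² = 0.00110
δQ/Q = √(0.0584) = 0.242
Q = 22300, so δQ = 0.242 × 22300 = 5390.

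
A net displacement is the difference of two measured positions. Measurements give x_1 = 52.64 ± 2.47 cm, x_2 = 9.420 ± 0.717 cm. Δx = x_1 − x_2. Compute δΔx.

Δx is a linear combination, so absolute uncertainties add in quadrature:
  (δx_1)² = 6.10;  (δx_2)² = 0.514
δΔx = √(6.61) = 2.57 cm

2.57 cm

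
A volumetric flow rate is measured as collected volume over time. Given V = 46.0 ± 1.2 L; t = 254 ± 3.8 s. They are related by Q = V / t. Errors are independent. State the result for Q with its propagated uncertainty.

Relative error in a monomial: (δQ/Q)² = Σ (nᵢ · δxᵢ/xᵢ)².
  (1·δV/V)² = (1×0.0261)² = 0.000681;  (-1·δt/t)² = (-1×0.0150)² = 0.000224
δQ/Q = √(0.000904) = 0.0301
Q = 0.181 L/s, so δQ = 0.0301 × 0.181 = 0.00545 L/s.

0.181 ± 0.00545 L/s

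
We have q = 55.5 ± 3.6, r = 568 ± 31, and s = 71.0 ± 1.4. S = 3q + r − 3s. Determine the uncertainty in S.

Sums and differences: (δS)² = Σ (cᵢ δxᵢ)².
  (3·δq)² = 117;  (δr)² = 961;  (3·δs)² = 17.6
δS = √(1100) = 33.1

33.1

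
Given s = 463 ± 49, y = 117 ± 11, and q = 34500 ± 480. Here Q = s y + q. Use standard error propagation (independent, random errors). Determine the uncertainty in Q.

7680

Let p = s·y = 54200. δp/p = √((1·δs/s)² + (1·δy/y)²) = √(0.0112 + 0.00884) = 0.142, so δp = 7670.
Q = p + q: δQ = √(δp² + δq²) = √(5.88e+07 + 2.3e+05) = 7680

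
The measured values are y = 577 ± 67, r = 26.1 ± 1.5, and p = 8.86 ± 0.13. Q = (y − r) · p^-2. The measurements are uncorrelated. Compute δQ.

0.878

Let u = y − r = 551. δu = √(δy² + δr²) = √(4490 + 2.25) = 67.0, so δu/u = 0.122.
Q is then a monomial in u, p:
δQ/Q = √((δu/u)² + (-2·δp/p)²) = √(0.0148 + 0.000861) = 0.125
Q = 7.02, so δQ = 0.125 × 7.02 = 0.878.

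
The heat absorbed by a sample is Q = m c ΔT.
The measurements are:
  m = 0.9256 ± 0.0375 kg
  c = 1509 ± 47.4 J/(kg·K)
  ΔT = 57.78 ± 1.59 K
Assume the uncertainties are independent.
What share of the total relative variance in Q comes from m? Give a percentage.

48.5%

(δQ/Q)² = (1·δm/m)² + (1·δc/c)² + (1·δΔT/ΔT)²
  m term: (1×0.0405)² = 0.00164
  c term: (1×0.0314)² = 0.000987
  ΔT term: (1×0.0275)² = 0.000757
Total = 0.00339. Share from m = 0.00164/0.00339 = 0.485.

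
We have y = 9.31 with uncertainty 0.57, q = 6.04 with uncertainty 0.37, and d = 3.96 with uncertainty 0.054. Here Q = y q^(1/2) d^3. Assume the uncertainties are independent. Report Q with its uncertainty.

1420 ± 113

For a monomial Q ∝ y, q^(1/2), d^3, fractional errors add in quadrature:
  (1·δy/y)² = (1×0.0612)² = 0.00375;  (½·δq/q)² = (0.5×0.0613)² = 0.000938;  (3·δd/d)² = (3×0.0136)² = 0.00167
δQ/Q = √(0.00636) = 0.0798
Q = 1420, so δQ = 0.0798 × 1420 = 113.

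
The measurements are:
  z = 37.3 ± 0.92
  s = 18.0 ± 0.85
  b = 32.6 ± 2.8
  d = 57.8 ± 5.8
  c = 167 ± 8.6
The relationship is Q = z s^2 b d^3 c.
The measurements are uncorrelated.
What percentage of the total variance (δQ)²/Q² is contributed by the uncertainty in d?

(δQ/Q)² = (1·δz/z)² + (2·δs/s)² + (1·δb/b)² + (3·δd/d)² + (1·δc/c)²
  z term: (1×0.0247)² = 0.000608
  s term: (2×0.0472)² = 0.00892
  b term: (1×0.0859)² = 0.00738
  d term: (3×0.100)² = 0.0906
  c term: (1×0.0515)² = 0.00265
Total = 0.110. Share from d = 0.0906/0.110 = 0.823.

82.3%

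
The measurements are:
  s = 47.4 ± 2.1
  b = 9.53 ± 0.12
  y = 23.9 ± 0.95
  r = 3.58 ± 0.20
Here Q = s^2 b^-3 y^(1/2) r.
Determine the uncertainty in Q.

Q is a product of powers, so relative uncertainties combine in quadrature:
  (2·δs/s)² = (2×0.0443)² = 0.00785;  (-3·δb/b)² = (-3×0.0126)² = 0.00143;  (½·δy/y)² = (0.5×0.0397)² = 0.000395;  (1·δr/r)² = (1×0.0559)² = 0.00312
δQ/Q = √(0.0128) = 0.113
Q = 45.4, so δQ = 0.113 × 45.4 = 5.14.

5.14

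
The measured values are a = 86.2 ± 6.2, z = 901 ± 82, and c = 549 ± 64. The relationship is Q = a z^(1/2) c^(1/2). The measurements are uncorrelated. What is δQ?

Since Q is a product/quotient, work with relative uncertainties:
  (1·δa/a)² = (1×0.0719)² = 0.00517;  (½·δz/z)² = (0.5×0.0910)² = 0.00207;  (½·δc/c)² = (0.5×0.117)² = 0.00340
δQ/Q = √(0.0106) = 0.103
Q = 60600, so δQ = 0.103 × 60600 = 6250.

6250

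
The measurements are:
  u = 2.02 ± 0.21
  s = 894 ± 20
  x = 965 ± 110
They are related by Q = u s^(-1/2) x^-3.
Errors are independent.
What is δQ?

2.69e-11

Each factor contributes (exponent × relative error)² to (δQ/Q)²:
  (1·δu/u)² = (1×0.104)² = 0.0108;  (−½·δs/s)² = (-0.5×0.0224)² = 0.000125;  (-3·δx/x)² = (-3×0.114)² = 0.117
δQ/Q = √(0.128) = 0.358
Q = 7.52e-11, so δQ = 0.358 × 7.52e-11 = 2.69e-11.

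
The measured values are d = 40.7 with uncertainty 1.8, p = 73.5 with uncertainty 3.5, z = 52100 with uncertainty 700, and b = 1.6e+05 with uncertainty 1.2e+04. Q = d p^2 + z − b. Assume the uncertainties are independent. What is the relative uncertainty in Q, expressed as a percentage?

23.2%

Let w = d·p^2 = 2.2e+05. δw/w = √((1·δd/d)² + (2·δp/p)²) = √(0.00196 + 0.00907) = 0.105, so δw = 23100.
Q = w + z − b: δQ = √(δw² + δz² + δb²) = √(5.33e+08 + 4.9e+05 + 1.44e+08) = 26000
Q = 1.12e+05, so δQ/Q = 26000/1.12e+05 = 0.232.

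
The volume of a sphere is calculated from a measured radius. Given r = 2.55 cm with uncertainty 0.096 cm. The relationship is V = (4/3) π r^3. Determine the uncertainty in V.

V is a product of powers, so relative uncertainties combine in quadrature:
  (3·δr/r)² = (3×0.0376)² = 0.0128
δV/V = √(0.0128) = 0.113
V = 69.5 cm^3, so δV = 0.113 × 69.5 = 7.84 cm^3.

7.84 cm^3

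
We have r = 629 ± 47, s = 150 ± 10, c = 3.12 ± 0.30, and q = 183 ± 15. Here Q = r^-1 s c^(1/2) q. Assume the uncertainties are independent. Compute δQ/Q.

0.138

Each factor contributes (exponent × relative error)² to (δQ/Q)²:
  (-1·δr/r)² = (-1×0.0747)² = 0.00558;  (1·δs/s)² = (1×0.0667)² = 0.00444;  (½·δc/c)² = (0.5×0.0962)² = 0.00231;  (1·δq/q)² = (1×0.0820)² = 0.00672
δQ/Q = √(0.0191) = 0.138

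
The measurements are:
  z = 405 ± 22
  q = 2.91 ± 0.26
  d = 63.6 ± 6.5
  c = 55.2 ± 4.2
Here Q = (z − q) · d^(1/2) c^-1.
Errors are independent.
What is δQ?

Let u = z − q = 402. δu = √(δz² + δq²) = √(484 + 0.0676) = 22.0, so δu/u = 0.0547.
Q is then a monomial in u, d, c:
δQ/Q = √((δu/u)² + (½·δd/d)² + (-1·δc/c)²) = √(0.00299 + 0.00261 + 0.00579) = 0.107
Q = 58.1, so δQ = 0.107 × 58.1 = 6.20.

6.20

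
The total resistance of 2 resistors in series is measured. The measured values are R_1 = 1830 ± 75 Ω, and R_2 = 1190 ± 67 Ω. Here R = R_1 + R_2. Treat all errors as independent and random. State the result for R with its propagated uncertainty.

3020 ± 101 Ω

R is a linear combination, so absolute uncertainties add in quadrature:
  (δR_1)² = 5620;  (δR_2)² = 4490
δR = √(10100) = 101 Ω
R = 3020 Ω.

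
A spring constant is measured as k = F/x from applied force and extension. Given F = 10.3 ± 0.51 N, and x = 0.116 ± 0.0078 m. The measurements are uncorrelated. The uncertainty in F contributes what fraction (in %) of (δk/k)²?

(δk/k)² = (1·δF/F)² + (-1·δx/x)²
  F term: (1×0.0495)² = 0.00245
  x term: (-1×0.0672)² = 0.00452
Total = 0.00697. Share from F = 0.00245/0.00697 = 0.352.

35.2%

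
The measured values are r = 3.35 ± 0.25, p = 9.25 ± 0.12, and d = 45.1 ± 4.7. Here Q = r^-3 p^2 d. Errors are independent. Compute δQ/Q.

0.248

Relative error in a monomial: (δQ/Q)² = Σ (nᵢ · δxᵢ/xᵢ)².
  (-3·δr/r)² = (-3×0.0746)² = 0.0501;  (2·δp/p)² = (2×0.0130)² = 0.000673;  (1·δd/d)² = (1×0.104)² = 0.0109
δQ/Q = √(0.0617) = 0.248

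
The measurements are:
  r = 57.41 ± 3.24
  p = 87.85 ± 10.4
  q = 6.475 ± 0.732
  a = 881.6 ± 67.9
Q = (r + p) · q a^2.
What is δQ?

1.5e+08

Let u = r + p = 145.3. δu = √(δr² + δp²) = √(10.5 + 108) = 10.9, so δu/u = 0.0750.
Q is then a monomial in u, q, a:
δQ/Q = √((δu/u)² + (1·δq/q)² + (2·δa/a)²) = √(0.00562 + 0.0128 + 0.0237) = 0.205
Q = 7.31e+08, so δQ = 0.205 × 7.31e+08 = 1.5e+08.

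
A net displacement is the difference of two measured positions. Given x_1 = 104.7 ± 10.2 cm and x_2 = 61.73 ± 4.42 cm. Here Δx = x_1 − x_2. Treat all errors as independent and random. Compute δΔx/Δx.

0.259

Each term contributes (cᵢ δxᵢ)² to (δΔx)²:
  (δx_1)² = 104;  (δx_2)² = 19.5
δΔx = √(124) = 11.1 cm
Δx = 42.97 cm, so δΔx/Δx = 11.1/42.97 = 0.259.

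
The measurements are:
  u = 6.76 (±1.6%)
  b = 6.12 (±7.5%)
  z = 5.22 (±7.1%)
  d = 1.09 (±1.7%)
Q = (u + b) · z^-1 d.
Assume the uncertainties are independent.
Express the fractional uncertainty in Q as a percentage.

Let w = u + b = 12.9. δw = √(δu² + δb²) = √(0.0117 + 0.211) = 0.472, so δw/w = 0.0366.
Q is then a monomial in w, z, d:
δQ/Q = √((δw/w)² + (-1·δz/z)² + (1·δd/d)²) = √(0.00134 + 0.00504 + 0.000289) = 0.0817

8.17%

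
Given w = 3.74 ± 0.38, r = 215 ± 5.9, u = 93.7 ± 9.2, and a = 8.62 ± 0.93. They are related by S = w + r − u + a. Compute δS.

11.0

For a sum/difference, combine absolute errors in quadrature:
  (δw)² = 0.144;  (δr)² = 34.8;  (δu)² = 84.6;  (δa)² = 0.865
δS = √(120) = 11.0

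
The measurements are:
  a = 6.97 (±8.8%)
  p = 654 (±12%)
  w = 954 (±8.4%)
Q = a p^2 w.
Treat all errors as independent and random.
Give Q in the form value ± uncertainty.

(2.84 ± 0.765) × 10^9

Products/powers → add relative errors in quadrature, weighted by exponent:
  (1·δa/a)² = (1×0.0880)² = 0.00774;  (2·δp/p)² = (2×0.120)² = 0.0576;  (1·δw/w)² = (1×0.0840)² = 0.00706
δQ/Q = √(0.0724) = 0.269
Q = 2.84e+09, so δQ = 0.269 × 2.84e+09 = 7.65e+08.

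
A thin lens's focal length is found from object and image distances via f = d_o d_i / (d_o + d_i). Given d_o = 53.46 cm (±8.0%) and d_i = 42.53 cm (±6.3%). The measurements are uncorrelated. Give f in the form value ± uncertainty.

∂f/∂d_o = (d_i/(d_o+d_i))² = 0.196;  ∂f/∂d_i = (d_o/(d_o+d_i))² = 0.310
δf = √((∂f/∂d_o · δd_o)² + (∂f/∂d_i · δd_i)²) = √(0.705 + 0.691) = 1.18 cm
f = 23.69 cm.

23.69 ± 1.18 cm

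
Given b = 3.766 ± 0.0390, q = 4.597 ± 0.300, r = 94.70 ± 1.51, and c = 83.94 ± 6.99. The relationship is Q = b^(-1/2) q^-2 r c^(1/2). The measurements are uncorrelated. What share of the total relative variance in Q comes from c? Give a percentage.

9.10%

(δQ/Q)² = (−½·δb/b)² + (-2·δq/q)² + (1·δr/r)² + (½·δc/c)²
  b term: (-0.5×0.0104)² = 2.68e-05
  q term: (-2×0.0653)² = 0.0170
  r term: (1×0.0159)² = 0.000254
  c term: (0.5×0.0833)² = 0.00173
Total = 0.0191. Share from c = 0.00173/0.0191 = 0.0910.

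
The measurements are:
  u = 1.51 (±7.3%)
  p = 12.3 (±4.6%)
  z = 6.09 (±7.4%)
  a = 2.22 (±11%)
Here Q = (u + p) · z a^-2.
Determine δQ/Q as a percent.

23.6%

Let w = u + p = 13.8. δw = √(δu² + δp²) = √(0.0122 + 0.320) = 0.576, so δw/w = 0.0417.
Q is then a monomial in w, z, a:
δQ/Q = √((δw/w)² + (1·δz/z)² + (-2·δa/a)²) = √(0.00174 + 0.00548 + 0.0484) = 0.236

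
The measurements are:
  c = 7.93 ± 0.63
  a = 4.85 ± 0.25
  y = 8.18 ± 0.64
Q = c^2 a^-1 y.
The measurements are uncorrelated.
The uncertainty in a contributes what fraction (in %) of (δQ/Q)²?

(δQ/Q)² = (2·δc/c)² + (-1·δa/a)² + (1·δy/y)²
  c term: (2×0.0794)² = 0.0252
  a term: (-1×0.0515)² = 0.00266
  y term: (1×0.0782)² = 0.00612
Total = 0.0340. Share from a = 0.00266/0.0340 = 0.0781.

7.81%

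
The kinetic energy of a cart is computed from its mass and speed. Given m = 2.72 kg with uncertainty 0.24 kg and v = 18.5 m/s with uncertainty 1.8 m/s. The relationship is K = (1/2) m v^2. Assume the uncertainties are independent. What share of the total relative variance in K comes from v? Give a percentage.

(δK/K)² = (1·δm/m)² + (2·δv/v)²
  m term: (1×0.0882)² = 0.00779
  v term: (2×0.0973)² = 0.0379
Total = 0.0457. Share from v = 0.0379/0.0457 = 0.829.

82.9%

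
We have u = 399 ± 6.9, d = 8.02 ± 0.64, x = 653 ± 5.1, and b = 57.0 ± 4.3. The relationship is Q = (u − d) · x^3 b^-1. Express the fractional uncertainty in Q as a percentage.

8.10%

Let w = u − d = 391. δw = √(δu² + δd²) = √(47.6 + 0.410) = 6.93, so δw/w = 0.0177.
Q is then a monomial in w, x, b:
δQ/Q = √((δw/w)² + (3·δx/x)² + (-1·δb/b)²) = √(0.000314 + 0.000549 + 0.00569) = 0.0810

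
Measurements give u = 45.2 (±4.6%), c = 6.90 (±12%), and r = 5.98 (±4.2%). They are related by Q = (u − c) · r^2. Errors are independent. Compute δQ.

Let w = u − c = 38.3. δw = √(δu² + δc²) = √(4.32 + 0.686) = 2.24, so δw/w = 0.0584.
Q is then a monomial in w, r:
δQ/Q = √((δw/w)² + (2·δr/r)²) = √(0.00341 + 0.00706) = 0.102
Q = 1370, so δQ = 0.102 × 1370 = 140.

140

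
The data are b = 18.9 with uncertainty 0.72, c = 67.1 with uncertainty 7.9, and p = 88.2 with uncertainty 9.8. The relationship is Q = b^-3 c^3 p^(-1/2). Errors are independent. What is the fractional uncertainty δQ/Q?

0.375

Products/powers → add relative errors in quadrature, weighted by exponent:
  (-3·δb/b)² = (-3×0.0381)² = 0.0131;  (3·δc/c)² = (3×0.118)² = 0.125;  (−½·δp/p)² = (-0.5×0.111)² = 0.00309
δQ/Q = √(0.141) = 0.375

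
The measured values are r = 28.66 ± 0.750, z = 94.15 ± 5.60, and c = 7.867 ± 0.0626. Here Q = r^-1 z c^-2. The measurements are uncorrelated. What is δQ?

0.00355

For a monomial Q ∝ r^-1, z, c^-2, fractional errors add in quadrature:
  (-1·δr/r)² = (-1×0.0262)² = 0.000685;  (1·δz/z)² = (1×0.0595)² = 0.00354;  (-2·δc/c)² = (-2×0.00796)² = 0.000253
δQ/Q = √(0.00448) = 0.0669
Q = 0.05308, so δQ = 0.0669 × 0.05308 = 0.00355.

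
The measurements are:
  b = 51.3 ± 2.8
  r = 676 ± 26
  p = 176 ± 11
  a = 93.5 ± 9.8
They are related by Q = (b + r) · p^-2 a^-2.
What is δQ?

Let u = b + r = 727. δu = √(δb² + δr²) = √(7.84 + 676) = 26.2, so δu/u = 0.0360.
Q is then a monomial in u, p, a:
δQ/Q = √((δu/u)² + (-2·δp/p)² + (-2·δa/a)²) = √(0.00129 + 0.0156 + 0.0439) = 0.247
Q = 2.69e-06, so δQ = 0.247 × 2.69e-06 = 6.63e-07.

6.63e-07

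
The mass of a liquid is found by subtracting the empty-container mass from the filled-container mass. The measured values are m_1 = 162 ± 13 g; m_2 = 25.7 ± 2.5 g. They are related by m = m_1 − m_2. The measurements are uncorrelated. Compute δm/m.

0.0971

Absolute uncertainties add in quadrature for a linear combination:
  (δm_1)² = 169;  (δm_2)² = 6.25
δm = √(175) = 13.2 g
m = 136 g, so δm/m = 13.2/136 = 0.0971.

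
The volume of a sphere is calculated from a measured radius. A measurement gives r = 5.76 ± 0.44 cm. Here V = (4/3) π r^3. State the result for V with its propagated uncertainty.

V ∝ r^3, so δV/V = |3| · δr/r = 3 × 0.0764 = 0.229.
V = 800 cm^3, so δV = 0.229 × 800 = 183 cm^3.

800 ± 183 cm^3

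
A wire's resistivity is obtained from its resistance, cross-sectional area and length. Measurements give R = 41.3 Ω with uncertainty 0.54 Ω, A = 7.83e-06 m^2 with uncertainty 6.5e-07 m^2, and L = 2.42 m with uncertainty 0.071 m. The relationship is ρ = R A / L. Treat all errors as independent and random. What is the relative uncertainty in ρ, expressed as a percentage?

8.90%

For a monomial ρ ∝ R, A, L^-1, fractional errors add in quadrature:
  (1·δR/R)² = (1×0.0131)² = 0.000171;  (1·δA/A)² = (1×0.0830)² = 0.00689;  (-1·δL/L)² = (-1×0.0293)² = 0.000861
δρ/ρ = √(0.00792) = 0.0890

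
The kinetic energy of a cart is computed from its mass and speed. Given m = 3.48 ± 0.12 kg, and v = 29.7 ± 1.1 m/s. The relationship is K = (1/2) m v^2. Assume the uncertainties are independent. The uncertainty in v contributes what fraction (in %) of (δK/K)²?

82.2%

(δK/K)² = (1·δm/m)² + (2·δv/v)²
  m term: (1×0.0345)² = 0.00119
  v term: (2×0.0370)² = 0.00549
Total = 0.00668. Share from v = 0.00549/0.00668 = 0.822.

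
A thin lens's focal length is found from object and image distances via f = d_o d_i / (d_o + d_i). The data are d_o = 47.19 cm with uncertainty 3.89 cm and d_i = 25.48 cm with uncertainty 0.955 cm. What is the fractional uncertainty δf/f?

∂f/∂d_o = (d_i/(d_o+d_i))² = 0.123;  ∂f/∂d_i = (d_o/(d_o+d_i))² = 0.422
δf = √((∂f/∂d_o · δd_o)² + (∂f/∂d_i · δd_i)²) = √(0.229 + 0.162) = 0.625 cm
f = 16.55 cm, so δf/f = 0.625/16.55 = 0.0378.

0.0378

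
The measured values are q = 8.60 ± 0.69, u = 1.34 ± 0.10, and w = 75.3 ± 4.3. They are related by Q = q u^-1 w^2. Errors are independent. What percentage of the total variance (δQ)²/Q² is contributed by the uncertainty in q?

25.7%

(δQ/Q)² = (1·δq/q)² + (-1·δu/u)² + (2·δw/w)²
  q term: (1×0.0802)² = 0.00644
  u term: (-1×0.0746)² = 0.00557
  w term: (2×0.0571)² = 0.0130
Total = 0.0251. Share from q = 0.00644/0.0251 = 0.257.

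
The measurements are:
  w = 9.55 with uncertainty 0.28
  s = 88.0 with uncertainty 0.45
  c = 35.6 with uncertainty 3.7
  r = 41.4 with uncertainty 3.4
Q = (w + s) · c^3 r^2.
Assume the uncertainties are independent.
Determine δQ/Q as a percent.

35.2%

Let u = w + s = 97.5. δu = √(δw² + δs²) = √(0.0784 + 0.203) = 0.530, so δu/u = 0.00543.
Q is then a monomial in u, c, r:
δQ/Q = √((δu/u)² + (3·δc/c)² + (2·δr/r)²) = √(2.95e-05 + 0.0972 + 0.0270) = 0.352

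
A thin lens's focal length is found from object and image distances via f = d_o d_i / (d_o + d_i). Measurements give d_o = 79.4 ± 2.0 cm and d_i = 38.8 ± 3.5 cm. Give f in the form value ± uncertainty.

26.1 ± 1.59 cm

∂f/∂d_o = (d_i/(d_o+d_i))² = 0.108;  ∂f/∂d_i = (d_o/(d_o+d_i))² = 0.451
δf = √((∂f/∂d_o · δd_o)² + (∂f/∂d_i · δd_i)²) = √(0.0464 + 2.49) = 1.59 cm
f = 26.1 cm.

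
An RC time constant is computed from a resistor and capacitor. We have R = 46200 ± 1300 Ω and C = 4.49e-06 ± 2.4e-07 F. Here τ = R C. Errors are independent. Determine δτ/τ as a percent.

6.04%

Relative error in a monomial: (δτ/τ)² = Σ (nᵢ · δxᵢ/xᵢ)².
  (1·δR/R)² = (1×0.0281)² = 0.000792;  (1·δC/C)² = (1×0.0535)² = 0.00286
δτ/τ = √(0.00365) = 0.0604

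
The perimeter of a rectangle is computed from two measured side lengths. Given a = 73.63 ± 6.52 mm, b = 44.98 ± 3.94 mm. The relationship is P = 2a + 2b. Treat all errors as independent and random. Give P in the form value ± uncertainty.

Sums and differences: (δP)² = Σ (cᵢ δxᵢ)².
  (2·δa)² = 170;  (2·δb)² = 62.1
δP = √(232) = 15.2 mm
P = 237.2 mm.

237.2 ± 15.2 mm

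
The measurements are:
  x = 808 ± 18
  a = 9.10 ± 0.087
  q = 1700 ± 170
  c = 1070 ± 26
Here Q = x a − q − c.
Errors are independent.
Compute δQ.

Let p = x·a = 7350. δp/p = √((1·δx/x)² + (1·δa/a)²) = √(0.000496 + 9.14e-05) = 0.0242, so δp = 178.
Q = p − q − c: δQ = √(δp² + δq² + δc²) = √(31800 + 28900 + 676) = 248

248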